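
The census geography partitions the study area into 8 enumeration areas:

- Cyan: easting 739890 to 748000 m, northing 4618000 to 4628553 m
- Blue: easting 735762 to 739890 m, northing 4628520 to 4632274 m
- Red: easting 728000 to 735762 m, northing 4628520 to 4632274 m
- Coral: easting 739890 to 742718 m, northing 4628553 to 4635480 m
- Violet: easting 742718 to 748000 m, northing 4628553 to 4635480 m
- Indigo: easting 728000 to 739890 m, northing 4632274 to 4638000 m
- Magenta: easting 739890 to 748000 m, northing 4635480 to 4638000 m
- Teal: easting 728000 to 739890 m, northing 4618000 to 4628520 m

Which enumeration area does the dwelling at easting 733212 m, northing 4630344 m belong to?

Red

The point has easting = 733212 and northing = 4630344.
Only Red satisfies 728000 ≤ easting ≤ 735762 and 4628520 ≤ northing ≤ 4632274.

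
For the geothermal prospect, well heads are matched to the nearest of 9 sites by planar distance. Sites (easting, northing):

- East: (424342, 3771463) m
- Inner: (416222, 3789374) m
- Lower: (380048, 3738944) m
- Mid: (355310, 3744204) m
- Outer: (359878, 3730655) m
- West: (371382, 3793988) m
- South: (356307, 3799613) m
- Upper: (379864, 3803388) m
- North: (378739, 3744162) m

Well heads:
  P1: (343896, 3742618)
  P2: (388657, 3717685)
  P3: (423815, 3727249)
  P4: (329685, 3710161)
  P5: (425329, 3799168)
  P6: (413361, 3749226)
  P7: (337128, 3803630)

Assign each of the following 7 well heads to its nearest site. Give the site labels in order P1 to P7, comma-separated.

Mid, Lower, East, Outer, Inner, East, South

P1 → Mid (d²=132794792.00)
P2 → Lower (d²=526059962.00)
P3 → East (d²=1955155525.00)
P4 → Outer (d²=1331621285.00)
P5 → Inner (d²=178859885.00)
P6 → East (d²=615066530.00)
P7 → South (d²=383970330.00)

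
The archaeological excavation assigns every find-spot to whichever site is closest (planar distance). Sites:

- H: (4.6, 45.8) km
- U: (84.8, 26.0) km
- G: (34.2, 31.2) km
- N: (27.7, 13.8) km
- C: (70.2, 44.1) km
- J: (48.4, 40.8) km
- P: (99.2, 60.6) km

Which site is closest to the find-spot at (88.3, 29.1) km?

Squared distances to each site:
H: 7284.580; U: 21.860; G: 2931.220; N: 3906.450; C: 552.610; J: 1728.900; P: 1111.060.
Minimum at U.

U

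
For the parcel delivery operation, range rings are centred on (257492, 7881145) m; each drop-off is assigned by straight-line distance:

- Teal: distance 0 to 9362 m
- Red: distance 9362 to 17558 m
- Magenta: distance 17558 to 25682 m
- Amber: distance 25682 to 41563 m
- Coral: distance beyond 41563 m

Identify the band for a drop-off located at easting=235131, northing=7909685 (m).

Amber

Distance = √((235131−257492)² + (7909685−7881145)²) = √(500014321.000 + 814531600.000) = 36256.667 m.
25682 ≤ 36256.667 < 41563 → Amber.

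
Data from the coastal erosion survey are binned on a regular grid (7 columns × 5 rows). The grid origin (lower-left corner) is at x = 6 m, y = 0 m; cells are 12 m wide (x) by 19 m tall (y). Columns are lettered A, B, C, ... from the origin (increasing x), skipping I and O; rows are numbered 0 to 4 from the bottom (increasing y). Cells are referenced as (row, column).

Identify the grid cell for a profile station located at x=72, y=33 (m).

Column index: ⌊(72 − 6) / 12⌋ = ⌊5.500⌋ = 5 → column F
Row offset from origin: ⌊(33 − 0) / 19⌋ = ⌊1.737⌋ = 1 → row 1

(1, F)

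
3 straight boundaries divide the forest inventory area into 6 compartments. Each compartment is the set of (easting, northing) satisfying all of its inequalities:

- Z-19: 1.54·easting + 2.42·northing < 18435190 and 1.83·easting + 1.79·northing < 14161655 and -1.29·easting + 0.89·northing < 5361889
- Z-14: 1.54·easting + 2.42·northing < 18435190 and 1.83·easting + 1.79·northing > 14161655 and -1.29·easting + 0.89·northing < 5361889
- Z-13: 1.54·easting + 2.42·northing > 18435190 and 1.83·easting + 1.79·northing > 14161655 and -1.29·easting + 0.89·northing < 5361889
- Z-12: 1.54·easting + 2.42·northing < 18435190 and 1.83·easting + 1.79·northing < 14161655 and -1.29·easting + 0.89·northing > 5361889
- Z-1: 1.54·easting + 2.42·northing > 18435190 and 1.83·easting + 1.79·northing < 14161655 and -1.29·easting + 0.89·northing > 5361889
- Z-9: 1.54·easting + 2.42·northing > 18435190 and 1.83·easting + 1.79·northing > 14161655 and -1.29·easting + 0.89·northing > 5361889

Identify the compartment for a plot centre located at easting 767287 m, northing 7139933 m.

Z-9

1.54·767287 + 2.42·7139933 = 18460259.840, which is > 18435190
1.83·767287 + 1.79·7139933 = 14184615.280, which is > 14161655
-1.29·767287 + 0.89·7139933 = 5364740.140, which is > 5361889
This sign pattern matches Z-9.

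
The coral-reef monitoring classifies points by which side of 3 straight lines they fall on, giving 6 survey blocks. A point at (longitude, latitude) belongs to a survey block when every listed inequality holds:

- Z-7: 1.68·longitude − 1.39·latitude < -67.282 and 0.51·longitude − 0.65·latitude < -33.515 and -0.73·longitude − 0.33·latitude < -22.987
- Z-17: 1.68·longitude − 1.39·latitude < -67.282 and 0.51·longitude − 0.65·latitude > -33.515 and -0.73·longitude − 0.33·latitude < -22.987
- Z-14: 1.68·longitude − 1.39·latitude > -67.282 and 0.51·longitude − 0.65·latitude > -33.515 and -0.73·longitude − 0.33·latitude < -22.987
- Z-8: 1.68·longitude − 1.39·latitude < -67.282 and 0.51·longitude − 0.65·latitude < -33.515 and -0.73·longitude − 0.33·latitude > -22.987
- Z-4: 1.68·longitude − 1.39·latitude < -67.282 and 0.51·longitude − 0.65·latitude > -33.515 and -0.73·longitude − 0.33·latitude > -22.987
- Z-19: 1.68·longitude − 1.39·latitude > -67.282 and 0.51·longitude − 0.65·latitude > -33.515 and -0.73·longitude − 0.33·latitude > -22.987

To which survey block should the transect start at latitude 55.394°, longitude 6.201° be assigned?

1.68·6.201 − 1.39·55.394 = -66.580, which is > -67.282
0.51·6.201 − 0.65·55.394 = -32.844, which is > -33.515
-0.73·6.201 − 0.33·55.394 = -22.807, which is > -22.987
This sign pattern matches Z-19.

Z-19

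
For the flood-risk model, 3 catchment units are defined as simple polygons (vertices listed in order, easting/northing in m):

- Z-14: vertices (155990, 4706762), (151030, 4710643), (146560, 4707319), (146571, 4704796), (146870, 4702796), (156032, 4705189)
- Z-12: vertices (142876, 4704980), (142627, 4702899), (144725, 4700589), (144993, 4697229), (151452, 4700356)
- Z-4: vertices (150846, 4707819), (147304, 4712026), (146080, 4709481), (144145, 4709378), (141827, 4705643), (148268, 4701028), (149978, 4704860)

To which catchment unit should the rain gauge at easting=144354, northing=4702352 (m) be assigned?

Z-12

Cast a ray rightward from (144354, 4702352). For each polygon, the edges (by vertex number in listed order) whose endpoints lie on opposite sides of northing = 4702352, where each meets that height, and whether that is right or left of the point:
Z-14: no edge straddles that height → 0 crossings.
Z-12: 2–3 at easting≈143123.8 (left), 5–1 at easting≈147750.1 (right) → 1 crossing.
Z-4: 5–6 at easting≈146420.1 (right), 6–7 at easting≈148858.8 (right) → 2 crossings.
Only Z-12 has an odd count, so the point is inside Z-12.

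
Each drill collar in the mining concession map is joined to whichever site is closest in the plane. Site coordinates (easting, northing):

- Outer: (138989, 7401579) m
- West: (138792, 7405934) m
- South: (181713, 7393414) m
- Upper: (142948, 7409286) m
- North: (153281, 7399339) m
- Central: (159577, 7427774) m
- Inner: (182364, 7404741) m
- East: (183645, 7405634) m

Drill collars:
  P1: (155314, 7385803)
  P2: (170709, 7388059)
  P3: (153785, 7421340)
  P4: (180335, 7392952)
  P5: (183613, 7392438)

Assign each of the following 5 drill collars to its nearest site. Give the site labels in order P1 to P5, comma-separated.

P1 → North (d²=187356385.00)
P2 → South (d²=149764041.00)
P3 → Central (d²=74943620.00)
P4 → South (d²=2112328.00)
P5 → South (d²=4562576.00)

North, South, Central, South, South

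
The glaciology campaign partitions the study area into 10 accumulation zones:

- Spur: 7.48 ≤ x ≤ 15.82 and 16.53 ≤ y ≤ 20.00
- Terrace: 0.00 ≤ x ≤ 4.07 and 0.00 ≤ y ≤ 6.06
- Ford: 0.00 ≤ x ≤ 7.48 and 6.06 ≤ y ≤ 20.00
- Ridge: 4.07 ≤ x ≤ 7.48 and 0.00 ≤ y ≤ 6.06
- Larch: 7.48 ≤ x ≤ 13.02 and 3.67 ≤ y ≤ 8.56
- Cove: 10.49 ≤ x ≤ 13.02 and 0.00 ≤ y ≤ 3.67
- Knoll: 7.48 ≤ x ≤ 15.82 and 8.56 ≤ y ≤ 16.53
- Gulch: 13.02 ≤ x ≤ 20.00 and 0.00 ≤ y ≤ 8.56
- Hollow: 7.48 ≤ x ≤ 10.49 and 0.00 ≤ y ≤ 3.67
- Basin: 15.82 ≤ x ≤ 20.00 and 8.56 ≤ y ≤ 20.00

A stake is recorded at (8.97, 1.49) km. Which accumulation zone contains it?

The point has x = 8.97 and y = 1.49.
Only Hollow satisfies 7.48 ≤ x ≤ 10.49 and 0.00 ≤ y ≤ 3.67.

Hollow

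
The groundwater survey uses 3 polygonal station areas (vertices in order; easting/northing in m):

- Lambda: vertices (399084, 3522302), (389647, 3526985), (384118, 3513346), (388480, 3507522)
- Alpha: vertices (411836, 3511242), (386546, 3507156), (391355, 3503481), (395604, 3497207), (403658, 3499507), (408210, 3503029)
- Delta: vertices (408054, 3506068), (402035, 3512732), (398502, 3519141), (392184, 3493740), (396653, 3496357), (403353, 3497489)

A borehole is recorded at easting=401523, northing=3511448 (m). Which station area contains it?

Cast a ray rightward from (401523, 3511448). For each polygon, the edges (by vertex number in listed order) whose endpoints lie on opposite sides of northing = 3511448, where each meets that height, and whether that is right or left of the point:
Lambda: 3–4 at easting≈385539.5 (left), 4–1 at easting≈391296.7 (left) → 0 crossings.
Alpha: no edge straddles that height → 0 crossings.
Delta: 1–2 at easting≈403194.7 (right), 3–4 at easting≈396588.5 (left) → 1 crossing.
Only Delta has an odd count, so the point is inside Delta.

Delta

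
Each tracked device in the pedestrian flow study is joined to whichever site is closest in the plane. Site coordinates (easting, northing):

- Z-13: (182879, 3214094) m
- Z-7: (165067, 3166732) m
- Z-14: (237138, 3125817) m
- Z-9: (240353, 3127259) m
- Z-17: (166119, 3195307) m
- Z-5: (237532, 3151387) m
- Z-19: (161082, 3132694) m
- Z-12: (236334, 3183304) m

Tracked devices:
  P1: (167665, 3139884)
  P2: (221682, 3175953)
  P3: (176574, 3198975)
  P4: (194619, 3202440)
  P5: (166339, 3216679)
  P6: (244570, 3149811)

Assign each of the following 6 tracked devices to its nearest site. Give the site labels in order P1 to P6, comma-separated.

Z-19, Z-12, Z-17, Z-13, Z-13, Z-5

P1 → Z-19 (d²=95031989.00)
P2 → Z-12 (d²=268718305.00)
P3 → Z-17 (d²=122761249.00)
P4 → Z-13 (d²=273643316.00)
P5 → Z-13 (d²=280253825.00)
P6 → Z-5 (d²=52017220.00)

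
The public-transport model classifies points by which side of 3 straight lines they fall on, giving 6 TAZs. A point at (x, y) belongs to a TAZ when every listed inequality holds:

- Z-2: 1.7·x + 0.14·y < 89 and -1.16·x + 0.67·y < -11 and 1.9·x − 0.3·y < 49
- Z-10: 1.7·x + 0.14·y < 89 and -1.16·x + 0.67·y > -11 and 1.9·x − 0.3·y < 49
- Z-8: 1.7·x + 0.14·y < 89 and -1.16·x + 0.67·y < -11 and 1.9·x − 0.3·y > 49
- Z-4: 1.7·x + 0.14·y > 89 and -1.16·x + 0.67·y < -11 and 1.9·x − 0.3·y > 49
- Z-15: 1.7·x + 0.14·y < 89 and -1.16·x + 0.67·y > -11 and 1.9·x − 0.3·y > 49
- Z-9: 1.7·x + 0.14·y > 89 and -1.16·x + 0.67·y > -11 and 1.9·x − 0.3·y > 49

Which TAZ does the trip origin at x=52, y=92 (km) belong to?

1.7·52 + 0.14·92 = 101.280, which is > 89
-1.16·52 + 0.67·92 = 1.320, which is > -11
1.9·52 − 0.3·92 = 71.200, which is > 49
This sign pattern matches Z-9.

Z-9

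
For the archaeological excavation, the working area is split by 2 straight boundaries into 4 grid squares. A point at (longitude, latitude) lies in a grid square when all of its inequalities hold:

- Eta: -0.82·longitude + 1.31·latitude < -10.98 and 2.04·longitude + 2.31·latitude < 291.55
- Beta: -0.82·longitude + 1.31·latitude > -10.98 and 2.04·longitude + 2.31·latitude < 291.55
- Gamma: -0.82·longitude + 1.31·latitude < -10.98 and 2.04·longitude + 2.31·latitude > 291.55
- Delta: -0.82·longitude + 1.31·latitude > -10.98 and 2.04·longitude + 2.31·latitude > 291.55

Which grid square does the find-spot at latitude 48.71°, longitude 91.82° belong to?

Gamma

-0.82·91.82 + 1.31·48.71 = -11.482, which is < -10.98
2.04·91.82 + 2.31·48.71 = 299.833, which is > 291.55
This sign pattern matches Gamma.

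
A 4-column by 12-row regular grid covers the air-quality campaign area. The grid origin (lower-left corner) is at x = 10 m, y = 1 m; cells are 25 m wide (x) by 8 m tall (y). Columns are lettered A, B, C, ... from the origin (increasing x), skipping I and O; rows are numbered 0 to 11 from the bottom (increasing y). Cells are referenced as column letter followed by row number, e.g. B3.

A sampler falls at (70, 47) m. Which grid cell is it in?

C5

Column index: ⌊(70 − 10) / 25⌋ = ⌊2.400⌋ = 2 → column C
Row offset from origin: ⌊(47 − 1) / 8⌋ = ⌊5.750⌋ = 5 → row 5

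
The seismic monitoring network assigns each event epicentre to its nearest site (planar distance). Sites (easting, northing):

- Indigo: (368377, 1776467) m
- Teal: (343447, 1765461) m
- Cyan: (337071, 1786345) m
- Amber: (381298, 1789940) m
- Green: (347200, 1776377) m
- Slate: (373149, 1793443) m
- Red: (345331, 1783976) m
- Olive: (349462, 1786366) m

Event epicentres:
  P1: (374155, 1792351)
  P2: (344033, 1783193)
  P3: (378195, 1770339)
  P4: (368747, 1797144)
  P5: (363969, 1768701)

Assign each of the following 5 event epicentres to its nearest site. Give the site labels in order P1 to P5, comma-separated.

Slate, Red, Indigo, Slate, Indigo

P1 → Slate (d²=2204500.00)
P2 → Red (d²=2297893.00)
P3 → Indigo (d²=133945508.00)
P4 → Slate (d²=33075005.00)
P5 → Indigo (d²=79741220.00)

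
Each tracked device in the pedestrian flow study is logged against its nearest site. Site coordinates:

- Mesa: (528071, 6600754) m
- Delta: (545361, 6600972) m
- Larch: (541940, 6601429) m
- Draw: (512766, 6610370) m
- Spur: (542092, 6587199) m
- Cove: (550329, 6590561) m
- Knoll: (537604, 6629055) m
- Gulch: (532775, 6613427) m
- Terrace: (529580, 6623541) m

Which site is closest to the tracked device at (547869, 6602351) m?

Squared distances to each site:
Mesa: 394511213.000; Delta: 8191705.000; Larch: 36003125.000; Draw: 1296524970.000; Spur: 262956833.000; Cove: 145055700.000; Knoll: 818473841.000; Gulch: 350506612.000; Terrace: 783503621.000.
Minimum at Delta.

Delta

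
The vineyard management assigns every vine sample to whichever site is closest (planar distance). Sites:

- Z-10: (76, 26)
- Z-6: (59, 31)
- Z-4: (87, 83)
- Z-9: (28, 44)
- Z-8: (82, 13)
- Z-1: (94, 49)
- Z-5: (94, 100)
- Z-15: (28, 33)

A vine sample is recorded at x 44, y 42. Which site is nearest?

Z-9

Squared distances to each site:
Z-10: 1280.000; Z-6: 346.000; Z-4: 3530.000; Z-9: 260.000; Z-8: 2285.000; Z-1: 2549.000; Z-5: 5864.000; Z-15: 337.000.
Minimum at Z-9.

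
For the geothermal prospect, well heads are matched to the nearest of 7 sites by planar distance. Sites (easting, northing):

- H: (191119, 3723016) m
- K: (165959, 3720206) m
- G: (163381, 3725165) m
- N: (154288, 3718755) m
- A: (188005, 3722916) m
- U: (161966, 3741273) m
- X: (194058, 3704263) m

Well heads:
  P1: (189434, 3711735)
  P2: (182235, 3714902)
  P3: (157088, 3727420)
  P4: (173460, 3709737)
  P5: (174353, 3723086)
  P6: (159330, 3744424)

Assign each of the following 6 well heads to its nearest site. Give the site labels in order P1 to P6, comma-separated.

X, A, G, K, K, U

P1 → X (d²=77212160.00)
P2 → A (d²=97517096.00)
P3 → G (d²=44686874.00)
P4 → K (d²=165864962.00)
P5 → K (d²=78753636.00)
P6 → U (d²=16877297.00)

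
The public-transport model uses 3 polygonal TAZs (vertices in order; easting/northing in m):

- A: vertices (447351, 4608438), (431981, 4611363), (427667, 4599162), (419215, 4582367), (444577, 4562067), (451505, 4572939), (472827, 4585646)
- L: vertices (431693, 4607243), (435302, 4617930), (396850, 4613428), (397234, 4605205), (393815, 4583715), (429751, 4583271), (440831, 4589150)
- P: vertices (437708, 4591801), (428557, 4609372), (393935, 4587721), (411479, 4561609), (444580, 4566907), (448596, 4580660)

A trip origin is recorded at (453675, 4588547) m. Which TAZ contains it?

Cast a ray rightward from (453675, 4588547). For each polygon, the edges (by vertex number in listed order) whose endpoints lie on opposite sides of northing = 4588547, where each meets that height, and whether that is right or left of the point:
A: 3–4 at easting≈422325.1 (left), 7–1 at easting≈469584.4 (right) → 1 crossing.
L: 4–5 at easting≈394583.8 (left), 6–7 at easting≈439694.5 (left) → 0 crossings.
P: 2–3 at easting≈395255.9 (left), 6–1 at easting≈440888.1 (left) → 0 crossings.
Only A has an odd count, so the point is inside A.

A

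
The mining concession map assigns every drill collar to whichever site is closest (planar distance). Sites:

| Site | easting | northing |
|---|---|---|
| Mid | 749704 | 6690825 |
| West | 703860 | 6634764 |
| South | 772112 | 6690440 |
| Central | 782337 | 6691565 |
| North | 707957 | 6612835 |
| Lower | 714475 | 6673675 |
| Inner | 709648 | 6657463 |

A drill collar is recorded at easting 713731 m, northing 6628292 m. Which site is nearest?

Squared distances to each site:
Mid: 5204432818.000; West: 139323425.000; South: 7270715065.000; Central: 8710255765.000; North: 272257925.000; Lower: 2060170225.000; Inner: 867618130.000.
Minimum at West.

West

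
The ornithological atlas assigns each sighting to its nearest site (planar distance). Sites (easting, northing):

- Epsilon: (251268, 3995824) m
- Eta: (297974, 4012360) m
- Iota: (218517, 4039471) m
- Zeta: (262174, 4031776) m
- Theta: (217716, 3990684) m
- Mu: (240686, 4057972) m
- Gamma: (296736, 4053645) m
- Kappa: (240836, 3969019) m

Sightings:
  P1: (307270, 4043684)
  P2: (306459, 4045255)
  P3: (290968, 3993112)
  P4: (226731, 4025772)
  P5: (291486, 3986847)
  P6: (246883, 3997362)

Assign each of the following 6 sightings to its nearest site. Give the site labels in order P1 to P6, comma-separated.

P1 → Gamma (d²=210186677.00)
P2 → Gamma (d²=164928829.00)
P3 → Eta (d²=419569540.00)
P4 → Iota (d²=255132397.00)
P5 → Eta (d²=693007313.00)
P6 → Epsilon (d²=21593669.00)

Gamma, Gamma, Eta, Iota, Eta, Epsilon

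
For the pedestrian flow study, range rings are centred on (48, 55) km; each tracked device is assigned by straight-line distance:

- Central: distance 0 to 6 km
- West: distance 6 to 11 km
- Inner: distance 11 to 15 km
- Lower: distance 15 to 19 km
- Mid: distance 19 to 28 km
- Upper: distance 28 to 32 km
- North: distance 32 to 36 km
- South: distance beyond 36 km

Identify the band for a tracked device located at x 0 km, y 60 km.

South

Distance = √((0−48)² + (60−55)²) = √(2304.000 + 25.000) = 48.260 km.
36 ≤ 48.260 < ∞ → South.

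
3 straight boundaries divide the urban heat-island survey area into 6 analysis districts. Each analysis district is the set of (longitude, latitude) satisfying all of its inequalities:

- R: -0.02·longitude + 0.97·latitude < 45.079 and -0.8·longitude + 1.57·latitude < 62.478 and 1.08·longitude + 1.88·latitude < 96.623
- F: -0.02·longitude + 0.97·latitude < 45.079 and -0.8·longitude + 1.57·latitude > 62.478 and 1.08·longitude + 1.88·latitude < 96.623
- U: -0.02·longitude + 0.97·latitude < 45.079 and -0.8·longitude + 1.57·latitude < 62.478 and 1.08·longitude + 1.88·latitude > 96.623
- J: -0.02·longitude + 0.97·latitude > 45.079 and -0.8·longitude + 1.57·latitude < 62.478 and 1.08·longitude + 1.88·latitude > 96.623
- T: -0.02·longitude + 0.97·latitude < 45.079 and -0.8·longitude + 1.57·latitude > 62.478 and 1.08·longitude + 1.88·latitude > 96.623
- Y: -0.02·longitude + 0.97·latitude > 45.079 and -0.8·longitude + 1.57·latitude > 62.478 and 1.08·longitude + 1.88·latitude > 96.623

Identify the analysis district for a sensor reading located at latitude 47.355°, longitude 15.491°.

J

-0.02·15.491 + 0.97·47.355 = 45.625, which is > 45.079
-0.8·15.491 + 1.57·47.355 = 61.955, which is < 62.478
1.08·15.491 + 1.88·47.355 = 105.758, which is > 96.623
This sign pattern matches J.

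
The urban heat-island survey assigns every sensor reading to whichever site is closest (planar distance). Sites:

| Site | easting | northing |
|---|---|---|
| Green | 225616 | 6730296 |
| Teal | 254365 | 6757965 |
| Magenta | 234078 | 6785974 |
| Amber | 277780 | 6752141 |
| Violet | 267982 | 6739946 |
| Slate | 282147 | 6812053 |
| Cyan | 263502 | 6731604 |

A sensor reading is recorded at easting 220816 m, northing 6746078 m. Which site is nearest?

Squared distances to each site:
Green: 272111524.000; Teal: 1266836170.000; Magenta: 1767571460.000; Amber: 3281657265.000; Violet: 2262232980.000; Slate: 8114192186.000; Cyan: 2031591272.000.
Minimum at Green.

Green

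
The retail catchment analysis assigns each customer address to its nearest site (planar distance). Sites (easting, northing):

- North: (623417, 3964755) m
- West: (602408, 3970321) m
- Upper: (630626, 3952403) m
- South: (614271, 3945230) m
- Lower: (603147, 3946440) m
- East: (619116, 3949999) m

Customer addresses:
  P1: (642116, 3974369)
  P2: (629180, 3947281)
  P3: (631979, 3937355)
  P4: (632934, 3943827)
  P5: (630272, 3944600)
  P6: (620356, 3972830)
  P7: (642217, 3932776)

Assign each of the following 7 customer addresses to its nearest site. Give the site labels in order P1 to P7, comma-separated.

North, Upper, Upper, Upper, Upper, North, Upper

P1 → North (d²=442081597.00)
P2 → Upper (d²=28325800.00)
P3 → Upper (d²=228272913.00)
P4 → Upper (d²=78874640.00)
P5 → Upper (d²=61012125.00)
P6 → North (d²=74575346.00)
P7 → Upper (d²=519570410.00)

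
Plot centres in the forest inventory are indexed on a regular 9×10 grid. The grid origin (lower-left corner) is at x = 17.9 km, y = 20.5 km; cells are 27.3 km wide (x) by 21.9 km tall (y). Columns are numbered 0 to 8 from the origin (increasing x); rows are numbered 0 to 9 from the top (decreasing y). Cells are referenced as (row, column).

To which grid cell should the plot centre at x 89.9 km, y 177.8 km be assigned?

Column index: ⌊(89.9 − 17.9) / 27.3⌋ = ⌊2.637⌋ = 2
Row offset from origin: ⌊(177.8 − 20.5) / 21.9⌋ = ⌊7.183⌋ = 7 → row 2 (counted from top)

(2, 2)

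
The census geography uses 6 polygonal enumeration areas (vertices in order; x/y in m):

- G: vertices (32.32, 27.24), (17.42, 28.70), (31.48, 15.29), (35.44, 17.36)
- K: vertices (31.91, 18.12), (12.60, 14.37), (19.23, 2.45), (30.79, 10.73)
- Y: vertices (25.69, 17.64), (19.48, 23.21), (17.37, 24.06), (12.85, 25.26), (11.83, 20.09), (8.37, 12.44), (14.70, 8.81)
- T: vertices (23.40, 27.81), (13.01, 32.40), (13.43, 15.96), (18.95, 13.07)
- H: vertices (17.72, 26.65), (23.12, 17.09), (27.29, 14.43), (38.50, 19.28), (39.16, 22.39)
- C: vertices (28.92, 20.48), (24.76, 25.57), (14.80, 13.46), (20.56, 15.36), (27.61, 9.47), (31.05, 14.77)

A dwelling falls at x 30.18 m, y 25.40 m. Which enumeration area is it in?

Cast a ray rightward from (30.18, 25.40). For each polygon, the edges (by vertex number in listed order) whose endpoints lie on opposite sides of y = 25.40, where each meets that height, and whether that is right or left of the point:
G: 2–3 at x≈20.880 (left), 4–1 at x≈32.901 (right) → 1 crossing.
K: no edge straddles that height → 0 crossings.
Y: no edge straddles that height → 0 crossings.
T: 2–3 at x≈13.189 (left), 4–1 at x≈22.672 (left) → 0 crossings.
H: 1–2 at x≈18.426 (left), 5–1 at x≈24.011 (left) → 0 crossings.
C: 1–2 at x≈24.899 (left), 2–3 at x≈24.620 (left) → 0 crossings.
Only G has an odd count, so the point is inside G.

G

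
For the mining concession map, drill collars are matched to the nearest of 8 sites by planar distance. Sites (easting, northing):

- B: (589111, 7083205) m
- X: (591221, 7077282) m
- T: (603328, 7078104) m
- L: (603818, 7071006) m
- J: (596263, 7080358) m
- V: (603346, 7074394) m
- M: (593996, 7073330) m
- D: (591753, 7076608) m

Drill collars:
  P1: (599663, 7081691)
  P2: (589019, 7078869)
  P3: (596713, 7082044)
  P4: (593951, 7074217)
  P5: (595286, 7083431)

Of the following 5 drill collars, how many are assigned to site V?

0

P1 → J
P2 → X
P3 → J
P4 → M
P5 → J
0 of the 5 go to V.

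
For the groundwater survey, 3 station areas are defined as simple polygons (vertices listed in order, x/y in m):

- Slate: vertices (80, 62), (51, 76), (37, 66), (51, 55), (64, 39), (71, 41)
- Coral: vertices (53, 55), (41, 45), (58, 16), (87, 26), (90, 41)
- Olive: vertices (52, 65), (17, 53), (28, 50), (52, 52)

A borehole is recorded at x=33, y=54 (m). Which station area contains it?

Olive

Cast a ray rightward from (33, 54). For each polygon, the edges (by vertex number in listed order) whose endpoints lie on opposite sides of y = 54, where each meets that height, and whether that is right or left of the point:
Slate: 4–5 at x≈51.8 (right), 6–1 at x≈76.6 (right) → 2 crossings.
Coral: 1–2 at x≈51.8 (right), 5–1 at x≈55.6 (right) → 2 crossings.
Olive: 1–2 at x≈19.9 (left), 4–1 at x≈52.0 (right) → 1 crossing.
Only Olive has an odd count, so the point is inside Olive.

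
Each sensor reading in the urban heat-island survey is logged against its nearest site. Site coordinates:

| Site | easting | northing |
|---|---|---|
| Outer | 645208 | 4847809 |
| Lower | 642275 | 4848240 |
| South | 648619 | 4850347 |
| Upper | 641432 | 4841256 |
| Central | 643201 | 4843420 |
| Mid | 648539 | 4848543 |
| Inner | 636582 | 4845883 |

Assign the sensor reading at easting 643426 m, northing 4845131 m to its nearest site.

Squared distances to each site:
Outer: 10347208.000; Lower: 10990682.000; South: 54173905.000; Upper: 18991661.000; Central: 2978146.000; Mid: 37784513.000; Inner: 47405840.000.
Minimum at Central.

Central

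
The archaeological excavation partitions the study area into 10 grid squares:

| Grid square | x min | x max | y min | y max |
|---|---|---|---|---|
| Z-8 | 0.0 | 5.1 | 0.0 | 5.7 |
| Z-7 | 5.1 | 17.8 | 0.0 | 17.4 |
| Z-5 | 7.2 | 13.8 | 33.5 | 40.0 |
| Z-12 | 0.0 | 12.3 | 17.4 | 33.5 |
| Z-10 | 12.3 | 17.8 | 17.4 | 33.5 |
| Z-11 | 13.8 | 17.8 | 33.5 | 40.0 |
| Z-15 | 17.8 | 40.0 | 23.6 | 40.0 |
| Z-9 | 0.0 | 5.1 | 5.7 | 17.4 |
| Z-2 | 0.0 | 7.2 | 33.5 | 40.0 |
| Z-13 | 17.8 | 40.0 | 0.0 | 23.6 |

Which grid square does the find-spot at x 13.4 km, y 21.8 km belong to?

The point has x = 13.4 and y = 21.8.
Only Z-10 satisfies 12.3 ≤ x ≤ 17.8 and 17.4 ≤ y ≤ 33.5.

Z-10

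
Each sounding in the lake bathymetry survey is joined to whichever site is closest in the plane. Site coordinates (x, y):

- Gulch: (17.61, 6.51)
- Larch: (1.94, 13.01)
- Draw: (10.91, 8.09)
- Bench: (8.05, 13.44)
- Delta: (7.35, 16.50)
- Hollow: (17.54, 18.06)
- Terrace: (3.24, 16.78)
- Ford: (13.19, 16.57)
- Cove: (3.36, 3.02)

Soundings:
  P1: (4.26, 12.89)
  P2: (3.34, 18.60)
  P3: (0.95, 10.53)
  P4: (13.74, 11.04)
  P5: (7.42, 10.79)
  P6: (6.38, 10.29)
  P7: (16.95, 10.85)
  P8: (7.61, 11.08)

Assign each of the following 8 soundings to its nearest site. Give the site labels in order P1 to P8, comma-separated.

P1 → Larch (d²=5.40)
P2 → Terrace (d²=3.32)
P3 → Larch (d²=7.13)
P4 → Draw (d²=16.71)
P5 → Bench (d²=7.42)
P6 → Bench (d²=12.71)
P7 → Gulch (d²=19.27)
P8 → Bench (d²=5.76)

Larch, Terrace, Larch, Draw, Bench, Bench, Gulch, Bench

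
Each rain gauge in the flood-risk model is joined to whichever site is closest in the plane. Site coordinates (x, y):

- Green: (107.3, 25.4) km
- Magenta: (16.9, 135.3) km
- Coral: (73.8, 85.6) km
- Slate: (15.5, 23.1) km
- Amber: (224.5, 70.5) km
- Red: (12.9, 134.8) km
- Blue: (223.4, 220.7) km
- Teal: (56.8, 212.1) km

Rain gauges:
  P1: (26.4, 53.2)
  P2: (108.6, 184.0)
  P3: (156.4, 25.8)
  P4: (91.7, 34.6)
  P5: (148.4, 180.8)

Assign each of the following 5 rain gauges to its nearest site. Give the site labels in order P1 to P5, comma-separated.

Slate, Teal, Green, Green, Blue

P1 → Slate (d²=1024.82)
P2 → Teal (d²=3472.85)
P3 → Green (d²=2410.97)
P4 → Green (d²=328.00)
P5 → Blue (d²=7217.01)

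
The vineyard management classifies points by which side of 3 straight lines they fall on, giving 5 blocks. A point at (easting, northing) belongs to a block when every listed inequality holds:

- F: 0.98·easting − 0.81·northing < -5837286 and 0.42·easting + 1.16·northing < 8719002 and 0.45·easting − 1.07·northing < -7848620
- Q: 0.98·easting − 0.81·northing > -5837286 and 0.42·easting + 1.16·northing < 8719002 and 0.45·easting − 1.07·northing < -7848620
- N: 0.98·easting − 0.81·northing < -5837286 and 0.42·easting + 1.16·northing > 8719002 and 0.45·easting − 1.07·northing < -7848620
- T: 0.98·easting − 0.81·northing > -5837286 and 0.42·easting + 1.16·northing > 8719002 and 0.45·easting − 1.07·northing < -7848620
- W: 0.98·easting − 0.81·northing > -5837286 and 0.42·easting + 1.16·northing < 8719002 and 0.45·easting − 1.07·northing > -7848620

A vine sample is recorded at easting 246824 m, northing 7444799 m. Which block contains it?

0.98·246824 − 0.81·7444799 = -5788399.670, which is > -5837286
0.42·246824 + 1.16·7444799 = 8739632.920, which is > 8719002
0.45·246824 − 1.07·7444799 = -7854864.130, which is < -7848620
This sign pattern matches T.

T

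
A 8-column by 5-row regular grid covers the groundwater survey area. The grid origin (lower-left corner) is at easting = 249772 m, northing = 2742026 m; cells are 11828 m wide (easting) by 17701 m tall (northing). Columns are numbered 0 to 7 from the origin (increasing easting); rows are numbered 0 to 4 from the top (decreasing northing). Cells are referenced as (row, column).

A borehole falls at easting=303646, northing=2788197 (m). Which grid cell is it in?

Column index: ⌊(303646 − 249772) / 11828⌋ = ⌊4.555⌋ = 4
Row offset from origin: ⌊(2788197 − 2742026) / 17701⌋ = ⌊2.608⌋ = 2 → row 2 (counted from top)

(2, 4)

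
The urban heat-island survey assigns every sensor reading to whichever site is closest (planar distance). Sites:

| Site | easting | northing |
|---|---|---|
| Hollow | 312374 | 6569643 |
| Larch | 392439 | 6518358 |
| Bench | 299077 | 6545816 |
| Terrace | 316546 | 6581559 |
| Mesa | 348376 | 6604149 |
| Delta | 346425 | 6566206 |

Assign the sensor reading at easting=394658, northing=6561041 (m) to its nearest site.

Squared distances to each site:
Hollow: 6844651060.000; Larch: 1826762450.000; Bench: 9367528186.000; Terrace: 6522472868.000; Mesa: 4000323188.000; Delta: 2353099514.000.
Minimum at Larch.

Larch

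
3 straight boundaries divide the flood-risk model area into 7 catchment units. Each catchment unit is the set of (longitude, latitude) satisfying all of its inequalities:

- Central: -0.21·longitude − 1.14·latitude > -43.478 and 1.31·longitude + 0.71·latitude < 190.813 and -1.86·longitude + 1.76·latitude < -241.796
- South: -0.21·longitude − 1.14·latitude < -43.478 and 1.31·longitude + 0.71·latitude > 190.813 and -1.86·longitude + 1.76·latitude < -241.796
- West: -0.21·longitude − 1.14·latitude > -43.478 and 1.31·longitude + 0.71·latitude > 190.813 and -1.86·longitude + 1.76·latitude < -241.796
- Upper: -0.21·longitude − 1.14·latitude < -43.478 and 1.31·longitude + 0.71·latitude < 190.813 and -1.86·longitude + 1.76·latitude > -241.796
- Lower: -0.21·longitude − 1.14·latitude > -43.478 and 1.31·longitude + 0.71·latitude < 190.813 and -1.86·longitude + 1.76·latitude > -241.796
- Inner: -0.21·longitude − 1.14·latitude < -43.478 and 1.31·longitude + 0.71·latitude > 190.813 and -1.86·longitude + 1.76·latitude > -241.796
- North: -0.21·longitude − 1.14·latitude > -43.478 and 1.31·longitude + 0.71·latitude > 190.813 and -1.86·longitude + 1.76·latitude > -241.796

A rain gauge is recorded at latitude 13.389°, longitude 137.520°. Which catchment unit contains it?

-0.21·137.520 − 1.14·13.389 = -44.143, which is < -43.478
1.31·137.520 + 0.71·13.389 = 189.657, which is < 190.813
-1.86·137.520 + 1.76·13.389 = -232.223, which is > -241.796
This sign pattern matches Upper.

Upper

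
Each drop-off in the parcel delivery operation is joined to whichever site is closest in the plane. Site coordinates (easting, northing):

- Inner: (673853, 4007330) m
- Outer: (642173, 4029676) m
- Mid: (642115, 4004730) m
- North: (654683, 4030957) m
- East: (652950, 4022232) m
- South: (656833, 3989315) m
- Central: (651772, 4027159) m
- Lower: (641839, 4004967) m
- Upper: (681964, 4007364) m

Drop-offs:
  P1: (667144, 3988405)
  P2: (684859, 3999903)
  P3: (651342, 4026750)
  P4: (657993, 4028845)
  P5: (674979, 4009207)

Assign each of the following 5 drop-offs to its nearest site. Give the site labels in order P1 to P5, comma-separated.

P1 → South (d²=107144821.00)
P2 → Upper (d²=64047546.00)
P3 → Central (d²=352181.00)
P4 → North (d²=15416644.00)
P5 → Inner (d²=4791005.00)

South, Upper, Central, North, Inner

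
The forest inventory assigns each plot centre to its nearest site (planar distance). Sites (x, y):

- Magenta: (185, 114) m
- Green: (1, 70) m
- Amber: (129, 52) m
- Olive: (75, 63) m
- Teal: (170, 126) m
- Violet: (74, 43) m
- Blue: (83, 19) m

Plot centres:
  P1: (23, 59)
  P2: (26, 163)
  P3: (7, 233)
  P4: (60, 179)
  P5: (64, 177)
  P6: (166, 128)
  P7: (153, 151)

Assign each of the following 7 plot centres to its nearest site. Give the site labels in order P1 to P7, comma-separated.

P1 → Green (d²=605.00)
P2 → Green (d²=9274.00)
P3 → Green (d²=26605.00)
P4 → Olive (d²=13681.00)
P5 → Olive (d²=13117.00)
P6 → Teal (d²=20.00)
P7 → Teal (d²=914.00)

Green, Green, Green, Olive, Olive, Teal, Teal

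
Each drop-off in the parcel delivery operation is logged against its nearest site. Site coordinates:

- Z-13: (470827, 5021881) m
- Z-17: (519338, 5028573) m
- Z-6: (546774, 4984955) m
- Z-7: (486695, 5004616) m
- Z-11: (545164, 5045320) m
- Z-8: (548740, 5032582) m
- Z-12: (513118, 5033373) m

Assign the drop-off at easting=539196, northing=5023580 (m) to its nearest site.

Z-8

Squared distances to each site:
Z-13: 4677206762.000; Z-17: 419270213.000; Z-6: 1549316709.000; Z-7: 3115988297.000; Z-11: 508244624.000; Z-8: 172123940.000; Z-12: 775964933.000.
Minimum at Z-8.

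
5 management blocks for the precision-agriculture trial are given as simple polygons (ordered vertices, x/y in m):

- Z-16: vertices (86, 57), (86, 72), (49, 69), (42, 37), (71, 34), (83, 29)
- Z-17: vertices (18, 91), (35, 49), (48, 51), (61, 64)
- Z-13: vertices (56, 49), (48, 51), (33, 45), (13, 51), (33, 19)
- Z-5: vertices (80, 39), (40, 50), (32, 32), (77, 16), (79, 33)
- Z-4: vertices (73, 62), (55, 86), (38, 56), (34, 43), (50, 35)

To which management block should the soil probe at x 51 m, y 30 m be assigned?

Z-5

Cast a ray rightward from (51, 30). For each polygon, the edges (by vertex number in listed order) whose endpoints lie on opposite sides of y = 30, where each meets that height, and whether that is right or left of the point:
Z-16: 5–6 at x≈80.6 (right), 6–1 at x≈83.1 (right) → 2 crossings.
Z-17: no edge straddles that height → 0 crossings.
Z-13: 4–5 at x≈26.1 (left), 5–1 at x≈41.4 (left) → 0 crossings.
Z-5: 3–4 at x≈37.6 (left), 4–5 at x≈78.6 (right) → 1 crossing.
Z-4: no edge straddles that height → 0 crossings.
Only Z-5 has an odd count, so the point is inside Z-5.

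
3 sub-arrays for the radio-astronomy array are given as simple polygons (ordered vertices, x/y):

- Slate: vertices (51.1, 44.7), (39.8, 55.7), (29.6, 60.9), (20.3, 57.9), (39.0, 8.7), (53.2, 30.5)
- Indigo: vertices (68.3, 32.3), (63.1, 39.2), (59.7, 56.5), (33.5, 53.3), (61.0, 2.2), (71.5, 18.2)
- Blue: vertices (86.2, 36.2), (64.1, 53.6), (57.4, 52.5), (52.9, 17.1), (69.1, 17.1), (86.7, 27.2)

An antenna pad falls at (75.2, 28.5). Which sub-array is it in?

Blue

Cast a ray rightward from (75.2, 28.5). For each polygon, the edges (by vertex number in listed order) whose endpoints lie on opposite sides of y = 28.5, where each meets that height, and whether that is right or left of the point:
Slate: 4–5 at x≈31.47 (left), 5–6 at x≈51.90 (left) → 0 crossings.
Indigo: 4–5 at x≈46.85 (left), 6–1 at x≈69.16 (left) → 0 crossings.
Blue: 3–4 at x≈54.35 (left), 6–1 at x≈86.63 (right) → 1 crossing.
Only Blue has an odd count, so the point is inside Blue.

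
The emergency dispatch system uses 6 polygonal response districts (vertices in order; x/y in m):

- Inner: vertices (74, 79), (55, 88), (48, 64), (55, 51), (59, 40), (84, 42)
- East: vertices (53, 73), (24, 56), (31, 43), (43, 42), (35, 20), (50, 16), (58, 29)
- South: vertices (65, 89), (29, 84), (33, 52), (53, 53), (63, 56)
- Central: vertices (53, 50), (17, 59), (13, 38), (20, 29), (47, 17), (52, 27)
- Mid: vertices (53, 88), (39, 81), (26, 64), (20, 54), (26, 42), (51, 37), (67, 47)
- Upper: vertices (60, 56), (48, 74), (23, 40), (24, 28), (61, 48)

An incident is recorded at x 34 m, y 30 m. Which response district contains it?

Cast a ray rightward from (34, 30). For each polygon, the edges (by vertex number in listed order) whose endpoints lie on opposite sides of y = 30, where each meets that height, and whether that is right or left of the point:
Inner: no edge straddles that height → 0 crossings.
East: 4–5 at x≈38.6 (right), 7–1 at x≈57.9 (right) → 2 crossings.
South: no edge straddles that height → 0 crossings.
Central: 3–4 at x≈19.2 (left), 6–1 at x≈52.1 (right) → 1 crossing.
Mid: no edge straddles that height → 0 crossings.
Upper: 3–4 at x≈23.8 (left), 4–5 at x≈27.7 (left) → 0 crossings.
Only Central has an odd count, so the point is inside Central.

Central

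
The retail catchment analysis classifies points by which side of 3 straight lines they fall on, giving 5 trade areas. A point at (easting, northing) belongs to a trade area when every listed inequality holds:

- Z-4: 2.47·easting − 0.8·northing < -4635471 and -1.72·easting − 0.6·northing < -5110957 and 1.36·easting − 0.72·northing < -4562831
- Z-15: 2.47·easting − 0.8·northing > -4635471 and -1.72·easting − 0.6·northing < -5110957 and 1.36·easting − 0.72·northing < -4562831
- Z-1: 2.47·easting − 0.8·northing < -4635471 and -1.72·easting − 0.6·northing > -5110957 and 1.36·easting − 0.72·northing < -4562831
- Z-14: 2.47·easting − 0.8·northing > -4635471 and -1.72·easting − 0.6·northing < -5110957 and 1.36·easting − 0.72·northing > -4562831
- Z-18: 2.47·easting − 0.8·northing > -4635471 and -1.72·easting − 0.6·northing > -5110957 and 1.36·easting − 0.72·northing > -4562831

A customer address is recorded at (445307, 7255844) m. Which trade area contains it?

Z-4

2.47·445307 − 0.8·7255844 = -4704766.910, which is < -4635471
-1.72·445307 − 0.6·7255844 = -5119434.440, which is < -5110957
1.36·445307 − 0.72·7255844 = -4618590.160, which is < -4562831
This sign pattern matches Z-4.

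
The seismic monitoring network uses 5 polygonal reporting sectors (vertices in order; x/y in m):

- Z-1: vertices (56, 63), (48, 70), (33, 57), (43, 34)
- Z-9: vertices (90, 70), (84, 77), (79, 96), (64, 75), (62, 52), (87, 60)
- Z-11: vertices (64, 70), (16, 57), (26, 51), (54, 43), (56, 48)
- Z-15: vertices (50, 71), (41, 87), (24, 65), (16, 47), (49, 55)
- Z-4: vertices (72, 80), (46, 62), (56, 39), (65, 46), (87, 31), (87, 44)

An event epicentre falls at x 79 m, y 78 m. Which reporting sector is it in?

Z-9

Cast a ray rightward from (79, 78). For each polygon, the edges (by vertex number in listed order) whose endpoints lie on opposite sides of y = 78, where each meets that height, and whether that is right or left of the point:
Z-1: no edge straddles that height → 0 crossings.
Z-9: 2–3 at x≈83.7 (right), 3–4 at x≈66.1 (left) → 1 crossing.
Z-11: no edge straddles that height → 0 crossings.
Z-15: 1–2 at x≈46.1 (left), 2–3 at x≈34.0 (left) → 0 crossings.
Z-4: 1–2 at x≈69.1 (left), 6–1 at x≈72.8 (left) → 0 crossings.
Only Z-9 has an odd count, so the point is inside Z-9.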